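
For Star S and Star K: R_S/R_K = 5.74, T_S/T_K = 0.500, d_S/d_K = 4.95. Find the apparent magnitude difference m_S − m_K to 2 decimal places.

2.69

L_S/L_K = (5.74)²(0.500)⁴ = 2.059.
F_S/F_K = (L_S/L_K)/(d_S/d_K)² = 2.059/24.50 = 0.08404.
m_S − m_K = −2.5 log₁₀(0.08404) = 2.69.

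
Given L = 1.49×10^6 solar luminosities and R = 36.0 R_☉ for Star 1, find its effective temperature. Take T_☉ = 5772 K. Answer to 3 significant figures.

3.36×10^4 K

T/T_☉ = (L/L_☉)^(1/4) / (R/R_☉)^(1/2)
T = 5772 × (1.49×10^6)^(1/4) / √(36.0) = 5772 × 34.94 / 6.000 = 3.361×10^4 K.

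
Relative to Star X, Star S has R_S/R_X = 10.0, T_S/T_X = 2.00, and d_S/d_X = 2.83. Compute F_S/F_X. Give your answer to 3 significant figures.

L_S/L_X = (R_S/R_X)²(T_S/T_X)⁴ = (10.0)² × (2.00)⁴ = 1600.
F_S/F_X = (L_S/L_X)/(d_S/d_X)² = 1600 / (2.83)² = 199.8.

200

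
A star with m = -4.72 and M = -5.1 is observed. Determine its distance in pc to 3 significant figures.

11.9 pc

m − M = 5 log₁₀(d/10 pc)
-4.72 − (-5.1) = 0.38 = 5 log₁₀(d/10)
d = 10 × 10^(0.38/5) = 10 × 10^0.076 = 11.91 pc.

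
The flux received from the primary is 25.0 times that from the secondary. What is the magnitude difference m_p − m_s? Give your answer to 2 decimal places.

m_p − m_s = −2.5 log₁₀(F_p/F_s) = −2.5 log₁₀(25.0) = −2.5 × (1.398) = -3.495.

-3.49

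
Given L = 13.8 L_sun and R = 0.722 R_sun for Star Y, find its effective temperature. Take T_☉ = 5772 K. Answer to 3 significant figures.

T/T_☉ = (L/L_☉)^(1/4) / (R/R_☉)^(1/2)
T = 5772 × (13.8)^(1/4) / √(0.722) = 5772 × 1.927 / 0.8497 = 1.309×10^4 K.

1.31×10^4 K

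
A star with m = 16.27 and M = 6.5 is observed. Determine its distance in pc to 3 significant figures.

899 pc

m − M = 5 log₁₀(d/10 pc)
16.27 − (6.5) = 9.77 = 5 log₁₀(d/10)
d = 10 × 10^(9.77/5) = 10 × 10^1.954 = 899.5 pc.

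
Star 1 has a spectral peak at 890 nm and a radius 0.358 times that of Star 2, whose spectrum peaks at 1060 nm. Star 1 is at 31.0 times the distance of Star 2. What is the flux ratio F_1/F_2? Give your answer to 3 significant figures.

2.68×10^-4

Wien's law: T_1/T_2 = λ_2/λ_1 = 1060/890 = 1.191.
L_1/L_2 = (R_1/R_2)²(T_1/T_2)⁴ = (0.358)²(1.191)⁴ = 0.2579.
F_1/F_2 = (L_1/L_2)/(d_1/d_2)² = 0.2579/(31.0)² = 2.684×10^-4.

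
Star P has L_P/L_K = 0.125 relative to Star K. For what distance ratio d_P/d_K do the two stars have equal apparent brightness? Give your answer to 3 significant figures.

0.354

Equal flux requires L_P/d_P² = L_K/d_K², so d_P/d_K = √(L_P/L_K)
= √(0.125) = 0.3536.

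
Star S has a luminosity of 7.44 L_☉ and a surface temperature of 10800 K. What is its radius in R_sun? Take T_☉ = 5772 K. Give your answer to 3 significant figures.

R/R_☉ = √(L/L_☉) / (T/T_☉)² = √(7.44) / (1.871)²
       = 2.728 / 3.501 = 0.7791.

0.779 R_sun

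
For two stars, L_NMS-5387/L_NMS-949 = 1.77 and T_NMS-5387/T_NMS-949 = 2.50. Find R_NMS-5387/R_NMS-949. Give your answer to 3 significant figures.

0.213

L ∝ R²T⁴ gives R ∝ √L / T², so
R_NMS-5387/R_NMS-949 = √(1.77) / (2.50)² = 1.330 / 6.250 = 0.2129.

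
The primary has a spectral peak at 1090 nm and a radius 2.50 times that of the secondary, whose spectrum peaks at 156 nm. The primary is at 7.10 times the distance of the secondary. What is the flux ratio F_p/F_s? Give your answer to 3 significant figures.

5.20×10^-5

Wien's law: T_p/T_s = λ_s/λ_p = 156/1090 = 0.1431.
L_p/L_s = (R_p/R_s)²(T_p/T_s)⁴ = (2.50)²(0.1431)⁴ = 0.002622.
F_p/F_s = (L_p/L_s)/(d_p/d_s)² = 0.002622/(7.10)² = 5.202×10^-5.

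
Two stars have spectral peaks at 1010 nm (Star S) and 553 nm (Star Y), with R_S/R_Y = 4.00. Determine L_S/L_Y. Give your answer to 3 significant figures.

Wien's law gives T ∝ 1/λ_max, so T_S/T_Y = λ_Y/λ_S = 553/1010 = 0.5475.
Then L ∝ R²T⁴ gives L_S/L_Y = (4.00)² × (0.5475)⁴ = 16.00 × 0.08987 = 1.438.

1.44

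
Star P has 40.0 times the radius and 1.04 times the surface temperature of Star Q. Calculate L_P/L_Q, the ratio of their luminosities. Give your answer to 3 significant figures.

1.87×10^3

From the Stefan–Boltzmann law, L ∝ R²T⁴, so
L_P/L_Q = (R_P/R_Q)² (T_P/T_Q)⁴ = (40.0)² × (1.04)⁴ = 1600 × 1.170 = 1872.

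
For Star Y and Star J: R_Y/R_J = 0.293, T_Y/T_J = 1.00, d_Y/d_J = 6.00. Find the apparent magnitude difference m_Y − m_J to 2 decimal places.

L_Y/L_J = (0.293)²(1.00)⁴ = 0.08585.
F_Y/F_J = (L_Y/L_J)/(d_Y/d_J)² = 0.08585/36.00 = 0.002385.
m_Y − m_J = −2.5 log₁₀(0.002385) = 6.56.

6.56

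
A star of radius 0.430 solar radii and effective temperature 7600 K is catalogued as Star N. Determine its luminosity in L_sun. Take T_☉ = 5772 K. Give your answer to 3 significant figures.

0.556 L_sun

L/L_☉ = (R/R_☉)² (T/T_☉)⁴ = (0.430)² × (7600/5772)⁴
       = 0.1849 × (1.317)⁴ = 0.1849 × 3.006 = 0.5558.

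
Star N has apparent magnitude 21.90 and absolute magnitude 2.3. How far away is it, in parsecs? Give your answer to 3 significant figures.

8.32×10^4 pc

m − M = 5 log₁₀(d/10 pc)
21.90 − (2.3) = 19.60 = 5 log₁₀(d/10)
d = 10 × 10^(19.60/5) = 10 × 10^3.920 = 8.318×10^4 pc.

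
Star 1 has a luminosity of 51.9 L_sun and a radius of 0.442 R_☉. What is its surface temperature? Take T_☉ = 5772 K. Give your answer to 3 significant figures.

2.33×10^4 K

T/T_☉ = (L/L_☉)^(1/4) / (R/R_☉)^(1/2)
T = 5772 × (51.9)^(1/4) / √(0.442) = 5772 × 2.684 / 0.6648 = 2.330×10^4 K.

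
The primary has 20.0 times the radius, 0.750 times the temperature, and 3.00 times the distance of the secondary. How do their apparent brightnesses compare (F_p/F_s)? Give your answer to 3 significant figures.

L_p/L_s = (R_p/R_s)²(T_p/T_s)⁴ = (20.0)² × (0.750)⁴ = 126.6.
F_p/F_s = (L_p/L_s)/(d_p/d_s)² = 126.6 / (3.00)² = 14.06.

14.1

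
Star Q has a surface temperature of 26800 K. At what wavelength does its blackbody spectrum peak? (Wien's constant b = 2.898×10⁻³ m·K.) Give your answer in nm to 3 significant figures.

λ_max = b/T = 2.898×10⁻³ / 26800 = 1.08×10^-7 m = 108.1 nm.

108 nm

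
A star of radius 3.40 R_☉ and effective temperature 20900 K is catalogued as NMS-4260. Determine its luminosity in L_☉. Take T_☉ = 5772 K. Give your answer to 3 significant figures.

1.99×10^3 L_☉

L/L_☉ = (R/R_☉)² (T/T_☉)⁴ = (3.40)² × (20900/5772)⁴
       = 11.56 × (3.621)⁴ = 11.56 × 171.9 = 1987.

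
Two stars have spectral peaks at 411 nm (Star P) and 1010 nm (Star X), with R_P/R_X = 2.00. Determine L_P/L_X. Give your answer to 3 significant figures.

146

Wien's law gives T ∝ 1/λ_max, so T_P/T_X = λ_X/λ_P = 1010/411 = 2.457.
Then L ∝ R²T⁴ gives L_P/L_X = (2.00)² × (2.457)⁴ = 4.000 × 36.47 = 145.9.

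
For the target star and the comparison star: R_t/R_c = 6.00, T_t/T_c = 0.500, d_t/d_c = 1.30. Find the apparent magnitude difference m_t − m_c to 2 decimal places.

L_t/L_c = (6.00)²(0.500)⁴ = 2.250.
F_t/F_c = (L_t/L_c)/(d_t/d_c)² = 2.250/1.690 = 1.331.
m_t − m_c = −2.5 log₁₀(1.331) = -0.31.

-0.31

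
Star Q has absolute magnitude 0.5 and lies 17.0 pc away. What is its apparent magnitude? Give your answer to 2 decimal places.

m = M + 5 log₁₀(d/10 pc) = 0.5 + 5 log₁₀(17.0/10)
  = 0.5 + 5 × 0.230 = 0.5 + 1.15 = 1.65.

1.65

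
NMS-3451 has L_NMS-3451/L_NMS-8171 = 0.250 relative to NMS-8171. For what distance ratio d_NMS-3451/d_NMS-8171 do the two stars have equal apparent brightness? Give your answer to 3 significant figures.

0.500

Equal flux requires L_NMS-3451/d_NMS-3451² = L_NMS-8171/d_NMS-8171², so d_NMS-3451/d_NMS-8171 = √(L_NMS-3451/L_NMS-8171)
= √(0.250) = 0.5000.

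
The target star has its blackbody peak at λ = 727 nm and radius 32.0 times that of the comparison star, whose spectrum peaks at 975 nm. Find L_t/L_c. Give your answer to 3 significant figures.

3.31×10^3

Wien's law gives T ∝ 1/λ_max, so T_t/T_c = λ_c/λ_t = 975/727 = 1.341.
Then L ∝ R²T⁴ gives L_t/L_c = (32.0)² × (1.341)⁴ = 1024 × 3.235 = 3313.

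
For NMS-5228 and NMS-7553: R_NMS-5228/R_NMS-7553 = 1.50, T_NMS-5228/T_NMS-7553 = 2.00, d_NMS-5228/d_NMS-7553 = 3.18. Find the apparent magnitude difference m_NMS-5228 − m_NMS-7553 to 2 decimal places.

L_NMS-5228/L_NMS-7553 = (1.50)²(2.00)⁴ = 36.00.
F_NMS-5228/F_NMS-7553 = (L_NMS-5228/L_NMS-7553)/(d_NMS-5228/d_NMS-7553)² = 36.00/10.11 = 3.560.
m_NMS-5228 − m_NMS-7553 = −2.5 log₁₀(3.560) = -1.38.

-1.38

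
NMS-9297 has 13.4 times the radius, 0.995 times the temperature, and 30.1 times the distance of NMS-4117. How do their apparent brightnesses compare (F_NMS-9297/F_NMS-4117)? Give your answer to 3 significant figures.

L_NMS-9297/L_NMS-4117 = (R_NMS-9297/R_NMS-4117)²(T_NMS-9297/T_NMS-4117)⁴ = (13.4)² × (0.995)⁴ = 176.0.
F_NMS-9297/F_NMS-4117 = (L_NMS-9297/L_NMS-4117)/(d_NMS-9297/d_NMS-4117)² = 176.0 / (30.1)² = 0.1943.

0.194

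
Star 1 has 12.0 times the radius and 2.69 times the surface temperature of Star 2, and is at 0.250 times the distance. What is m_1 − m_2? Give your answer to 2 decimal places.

L_1/L_2 = (12.0)²(2.69)⁴ = 7540.
F_1/F_2 = (L_1/L_2)/(d_1/d_2)² = 7540/0.06250 = 1.206×10^5.
m_1 − m_2 = −2.5 log₁₀(1.206×10^5) = -12.70.

-12.70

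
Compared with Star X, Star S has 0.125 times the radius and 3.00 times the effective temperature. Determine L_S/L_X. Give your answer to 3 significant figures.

From the Stefan–Boltzmann law, L ∝ R²T⁴, so
L_S/L_X = (R_S/R_X)² (T_S/T_X)⁴ = (0.125)² × (3.00)⁴ = 0.01562 × 81.00 = 1.266.

1.27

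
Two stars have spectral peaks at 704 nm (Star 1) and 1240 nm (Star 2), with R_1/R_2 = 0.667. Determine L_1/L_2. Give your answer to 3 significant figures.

Wien's law gives T ∝ 1/λ_max, so T_1/T_2 = λ_2/λ_1 = 1240/704 = 1.761.
Then L ∝ R²T⁴ gives L_1/L_2 = (0.667)² × (1.761)⁴ = 0.4449 × 9.625 = 4.282.

4.28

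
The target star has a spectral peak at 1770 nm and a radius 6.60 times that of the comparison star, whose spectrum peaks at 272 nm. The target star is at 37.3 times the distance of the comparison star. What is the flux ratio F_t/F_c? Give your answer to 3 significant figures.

1.75×10^-5

Wien's law: T_t/T_c = λ_c/λ_t = 272/1770 = 0.1537.
L_t/L_c = (R_t/R_c)²(T_t/T_c)⁴ = (6.60)²(0.1537)⁴ = 0.02429.
F_t/F_c = (L_t/L_c)/(d_t/d_c)² = 0.02429/(37.3)² = 1.746×10^-5.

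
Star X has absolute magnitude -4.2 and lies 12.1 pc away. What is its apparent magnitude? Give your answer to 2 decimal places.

-3.79

m = M + 5 log₁₀(d/10 pc) = -4.2 + 5 log₁₀(12.1/10)
  = -4.2 + 5 × 0.083 = -4.2 + 0.41 = -3.79.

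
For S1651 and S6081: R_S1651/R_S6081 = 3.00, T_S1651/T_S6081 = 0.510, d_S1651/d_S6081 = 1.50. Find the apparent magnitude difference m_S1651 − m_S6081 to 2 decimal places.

1.42

L_S1651/L_S6081 = (3.00)²(0.510)⁴ = 0.6089.
F_S1651/F_S6081 = (L_S1651/L_S6081)/(d_S1651/d_S6081)² = 0.6089/2.250 = 0.2706.
m_S1651 − m_S6081 = −2.5 log₁₀(0.2706) = 1.42.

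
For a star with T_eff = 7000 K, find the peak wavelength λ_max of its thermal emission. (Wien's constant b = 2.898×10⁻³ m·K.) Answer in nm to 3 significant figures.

414 nm

λ_max = b/T = 2.898×10⁻³ / 7000 = 4.14×10^-7 m = 414.0 nm.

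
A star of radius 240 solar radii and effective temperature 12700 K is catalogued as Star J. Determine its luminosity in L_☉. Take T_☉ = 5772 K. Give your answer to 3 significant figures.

L/L_☉ = (R/R_☉)² (T/T_☉)⁴ = (240)² × (12700/5772)⁴
       = 5.760×10^4 × (2.200)⁴ = 5.760×10^4 × 23.44 = 1.350×10^6.

1.35×10^6 L_☉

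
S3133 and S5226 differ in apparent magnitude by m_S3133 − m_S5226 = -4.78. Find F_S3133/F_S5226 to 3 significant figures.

81.7

F_S3133/F_S5226 = 10^(−(m_S3133 − m_S5226)/2.5) = 10^(4.78/2.5) = 10^1.912 = 81.66.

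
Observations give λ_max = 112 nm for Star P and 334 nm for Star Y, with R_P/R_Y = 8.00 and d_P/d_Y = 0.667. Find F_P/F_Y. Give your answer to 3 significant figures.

Wien's law: T_P/T_Y = λ_Y/λ_P = 334/112 = 2.982.
L_P/L_Y = (R_P/R_Y)²(T_P/T_Y)⁴ = (8.00)²(2.982)⁴ = 5062.
F_P/F_Y = (L_P/L_Y)/(d_P/d_Y)² = 5062/(0.667)² = 1.138×10^4.

1.14×10^4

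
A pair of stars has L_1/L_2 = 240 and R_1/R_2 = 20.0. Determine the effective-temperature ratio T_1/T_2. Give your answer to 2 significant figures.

0.88

L ∝ R²T⁴ gives T ∝ (L/R²)^(1/4), so
T_1/T_2 = (240 / 20.0²)^(1/4) = (0.6000)^(1/4) = 0.8801.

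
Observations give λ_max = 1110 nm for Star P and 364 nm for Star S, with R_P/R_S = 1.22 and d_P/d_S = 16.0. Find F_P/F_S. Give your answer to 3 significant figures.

Wien's law: T_P/T_S = λ_S/λ_P = 364/1110 = 0.3279.
L_P/L_S = (R_P/R_S)²(T_P/T_S)⁴ = (1.22)²(0.3279)⁴ = 0.01721.
F_P/F_S = (L_P/L_S)/(d_P/d_S)² = 0.01721/(16.0)² = 6.723×10^-5.

6.72×10^-5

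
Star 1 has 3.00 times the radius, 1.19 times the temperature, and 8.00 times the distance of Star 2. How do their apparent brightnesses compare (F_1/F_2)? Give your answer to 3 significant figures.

L_1/L_2 = (R_1/R_2)²(T_1/T_2)⁴ = (3.00)² × (1.19)⁴ = 18.05.
F_1/F_2 = (L_1/L_2)/(d_1/d_2)² = 18.05 / (8.00)² = 0.2820.

0.282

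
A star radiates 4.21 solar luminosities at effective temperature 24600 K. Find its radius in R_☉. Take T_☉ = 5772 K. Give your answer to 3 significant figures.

R/R_☉ = √(L/L_☉) / (T/T_☉)² = √(4.21) / (4.262)²
       = 2.052 / 18.16 = 0.1130.

0.113 R_☉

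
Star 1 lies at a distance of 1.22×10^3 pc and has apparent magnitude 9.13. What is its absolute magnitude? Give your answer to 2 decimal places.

M = m − 5 log₁₀(d/10 pc) = 9.13 − 5 log₁₀(1.22×10^3/10)
  = 9.13 − 5 × 2.086 = 9.13 − 10.43 = -1.30.

-1.30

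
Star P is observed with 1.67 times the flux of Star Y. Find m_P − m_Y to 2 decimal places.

m_P − m_Y = −2.5 log₁₀(F_P/F_Y) = −2.5 log₁₀(1.67) = −2.5 × (0.223) = -0.557.

-0.56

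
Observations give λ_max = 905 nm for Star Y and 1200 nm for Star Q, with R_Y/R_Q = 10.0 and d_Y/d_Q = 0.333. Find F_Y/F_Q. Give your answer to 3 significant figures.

2.79×10^3

Wien's law: T_Y/T_Q = λ_Q/λ_Y = 1200/905 = 1.326.
L_Y/L_Q = (R_Y/R_Q)²(T_Y/T_Q)⁴ = (10.0)²(1.326)⁴ = 309.1.
F_Y/F_Q = (L_Y/L_Q)/(d_Y/d_Q)² = 309.1/(0.333)² = 2788.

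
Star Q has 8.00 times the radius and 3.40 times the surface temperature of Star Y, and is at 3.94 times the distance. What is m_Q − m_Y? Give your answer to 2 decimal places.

L_Q/L_Y = (8.00)²(3.40)⁴ = 8553.
F_Q/F_Y = (L_Q/L_Y)/(d_Q/d_Y)² = 8553/15.52 = 550.9.
m_Q − m_Y = −2.5 log₁₀(550.9) = -6.85.

-6.85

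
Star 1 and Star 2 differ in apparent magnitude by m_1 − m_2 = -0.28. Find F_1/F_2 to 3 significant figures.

1.29

F_1/F_2 = 10^(−(m_1 − m_2)/2.5) = 10^(0.28/2.5) = 10^0.112 = 1.294.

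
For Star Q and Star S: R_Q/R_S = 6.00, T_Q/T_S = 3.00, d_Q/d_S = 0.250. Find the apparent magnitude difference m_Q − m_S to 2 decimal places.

-11.67

L_Q/L_S = (6.00)²(3.00)⁴ = 2916.
F_Q/F_S = (L_Q/L_S)/(d_Q/d_S)² = 2916/0.06250 = 4.666×10^4.
m_Q − m_S = −2.5 log₁₀(4.666×10^4) = -11.67.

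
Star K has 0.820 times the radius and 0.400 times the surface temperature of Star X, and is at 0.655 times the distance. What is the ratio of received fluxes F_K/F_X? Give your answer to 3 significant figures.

L_K/L_X = (R_K/R_X)²(T_K/T_X)⁴ = (0.820)² × (0.400)⁴ = 0.01721.
F_K/F_X = (L_K/L_X)/(d_K/d_X)² = 0.01721 / (0.655)² = 0.04012.

0.0401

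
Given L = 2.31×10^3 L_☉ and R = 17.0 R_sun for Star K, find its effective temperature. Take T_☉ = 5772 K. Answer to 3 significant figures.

9.71×10^3 K

T/T_☉ = (L/L_☉)^(1/4) / (R/R_☉)^(1/2)
T = 5772 × (2.31×10^3)^(1/4) / √(17.0) = 5772 × 6.933 / 4.123 = 9705 K.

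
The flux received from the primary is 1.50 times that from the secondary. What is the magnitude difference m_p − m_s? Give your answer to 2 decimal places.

m_p − m_s = −2.5 log₁₀(F_p/F_s) = −2.5 log₁₀(1.50) = −2.5 × (0.176) = -0.440.

-0.44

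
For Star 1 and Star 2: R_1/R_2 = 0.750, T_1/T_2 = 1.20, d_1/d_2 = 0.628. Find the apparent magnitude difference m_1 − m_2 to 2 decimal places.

-1.18

L_1/L_2 = (0.750)²(1.20)⁴ = 1.166.
F_1/F_2 = (L_1/L_2)/(d_1/d_2)² = 1.166/0.3944 = 2.958.
m_1 − m_2 = −2.5 log₁₀(2.958) = -1.18.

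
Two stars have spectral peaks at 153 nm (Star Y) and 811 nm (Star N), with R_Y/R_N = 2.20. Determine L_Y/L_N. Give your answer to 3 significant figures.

Wien's law gives T ∝ 1/λ_max, so T_Y/T_N = λ_N/λ_Y = 811/153 = 5.301.
Then L ∝ R²T⁴ gives L_Y/L_N = (2.20)² × (5.301)⁴ = 4.840 × 789.4 = 3821.

3.82×10^3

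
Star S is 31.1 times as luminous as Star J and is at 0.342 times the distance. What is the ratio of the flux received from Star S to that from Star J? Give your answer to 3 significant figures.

F = L/(4πd²), so F_S/F_J = (L_S/L_J) / (d_S/d_J)²
= 31.1 / (0.342)² = 31.1 / 0.1170 = 265.9.

266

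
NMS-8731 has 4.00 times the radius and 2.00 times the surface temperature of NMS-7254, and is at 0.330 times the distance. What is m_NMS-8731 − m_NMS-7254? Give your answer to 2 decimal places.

-8.43

L_NMS-8731/L_NMS-7254 = (4.00)²(2.00)⁴ = 256.0.
F_NMS-8731/F_NMS-7254 = (L_NMS-8731/L_NMS-7254)/(d_NMS-8731/d_NMS-7254)² = 256.0/0.1089 = 2351.
m_NMS-8731 − m_NMS-7254 = −2.5 log₁₀(2351) = -8.43.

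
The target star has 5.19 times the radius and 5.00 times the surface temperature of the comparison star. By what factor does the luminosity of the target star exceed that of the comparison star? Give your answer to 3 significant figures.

1.68×10^4

From the Stefan–Boltzmann law, L ∝ R²T⁴, so
L_t/L_c = (R_t/R_c)² (T_t/T_c)⁴ = (5.19)² × (5.00)⁴ = 26.94 × 625.0 = 1.684×10^4.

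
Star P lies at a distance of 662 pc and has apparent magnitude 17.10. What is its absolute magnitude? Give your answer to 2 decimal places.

8.00

M = m − 5 log₁₀(d/10 pc) = 17.10 − 5 log₁₀(662/10)
  = 17.10 − 5 × 1.821 = 17.10 − 9.10 = 8.00.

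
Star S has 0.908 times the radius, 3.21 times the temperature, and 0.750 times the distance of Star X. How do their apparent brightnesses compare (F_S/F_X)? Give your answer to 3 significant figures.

L_S/L_X = (R_S/R_X)²(T_S/T_X)⁴ = (0.908)² × (3.21)⁴ = 87.54.
F_S/F_X = (L_S/L_X)/(d_S/d_X)² = 87.54 / (0.750)² = 155.6.

156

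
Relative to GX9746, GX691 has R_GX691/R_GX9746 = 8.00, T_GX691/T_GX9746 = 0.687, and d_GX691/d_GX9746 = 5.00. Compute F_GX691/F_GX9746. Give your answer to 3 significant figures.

L_GX691/L_GX9746 = (R_GX691/R_GX9746)²(T_GX691/T_GX9746)⁴ = (8.00)² × (0.687)⁴ = 14.26.
F_GX691/F_GX9746 = (L_GX691/L_GX9746)/(d_GX691/d_GX9746)² = 14.26 / (5.00)² = 0.5703.

0.570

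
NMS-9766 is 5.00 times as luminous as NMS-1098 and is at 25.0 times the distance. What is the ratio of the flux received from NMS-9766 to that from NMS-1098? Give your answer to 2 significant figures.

F = L/(4πd²), so F_NMS-9766/F_NMS-1098 = (L_NMS-9766/L_NMS-1098) / (d_NMS-9766/d_NMS-1098)²
= 5.00 / (25.0)² = 5.00 / 625.0 = 0.008000.

0.0080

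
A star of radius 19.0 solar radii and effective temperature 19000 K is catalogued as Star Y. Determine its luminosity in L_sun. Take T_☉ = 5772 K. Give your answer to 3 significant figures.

L/L_☉ = (R/R_☉)² (T/T_☉)⁴ = (19.0)² × (19000/5772)⁴
       = 361.0 × (3.292)⁴ = 361.0 × 117.4 = 4.239×10^4.

4.24×10^4 L_sun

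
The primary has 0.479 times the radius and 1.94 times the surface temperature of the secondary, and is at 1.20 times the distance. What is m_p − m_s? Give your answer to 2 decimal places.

L_p/L_s = (0.479)²(1.94)⁴ = 3.250.
F_p/F_s = (L_p/L_s)/(d_p/d_s)² = 3.250/1.440 = 2.257.
m_p − m_s = −2.5 log₁₀(2.257) = -0.88.

-0.88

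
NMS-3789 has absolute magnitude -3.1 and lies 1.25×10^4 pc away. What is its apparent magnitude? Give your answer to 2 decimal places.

m = M + 5 log₁₀(d/10 pc) = -3.1 + 5 log₁₀(1.25×10^4/10)
  = -3.1 + 5 × 3.097 = -3.1 + 15.48 = 12.38.

12.38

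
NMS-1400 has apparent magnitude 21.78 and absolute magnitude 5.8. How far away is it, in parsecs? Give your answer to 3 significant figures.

m − M = 5 log₁₀(d/10 pc)
21.78 − (5.8) = 15.98 = 5 log₁₀(d/10)
d = 10 × 10^(15.98/5) = 10 × 10^3.196 = 1.570×10^4 pc.

1.57×10^4 pc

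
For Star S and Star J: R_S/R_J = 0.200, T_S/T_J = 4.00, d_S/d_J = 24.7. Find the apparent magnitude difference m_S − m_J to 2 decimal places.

4.44

L_S/L_J = (0.200)²(4.00)⁴ = 10.24.
F_S/F_J = (L_S/L_J)/(d_S/d_J)² = 10.24/610.1 = 0.01678.
m_S − m_J = −2.5 log₁₀(0.01678) = 4.44.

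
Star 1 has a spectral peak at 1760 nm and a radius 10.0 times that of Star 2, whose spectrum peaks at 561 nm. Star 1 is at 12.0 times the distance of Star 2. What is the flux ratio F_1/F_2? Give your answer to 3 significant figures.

0.00717

Wien's law: T_1/T_2 = λ_2/λ_1 = 561/1760 = 0.3187.
L_1/L_2 = (R_1/R_2)²(T_1/T_2)⁴ = (10.0)²(0.3187)⁴ = 1.032.
F_1/F_2 = (L_1/L_2)/(d_1/d_2)² = 1.032/(12.0)² = 0.007169.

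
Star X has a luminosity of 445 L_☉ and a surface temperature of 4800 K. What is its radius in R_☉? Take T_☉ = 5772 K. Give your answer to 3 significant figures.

R/R_☉ = √(L/L_☉) / (T/T_☉)² = √(445) / (0.8316)²
       = 21.10 / 0.6916 = 30.50.

30.5 R_☉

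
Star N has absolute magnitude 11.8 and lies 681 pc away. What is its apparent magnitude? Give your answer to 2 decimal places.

20.97

m = M + 5 log₁₀(d/10 pc) = 11.8 + 5 log₁₀(681/10)
  = 11.8 + 5 × 1.833 = 11.8 + 9.17 = 20.97.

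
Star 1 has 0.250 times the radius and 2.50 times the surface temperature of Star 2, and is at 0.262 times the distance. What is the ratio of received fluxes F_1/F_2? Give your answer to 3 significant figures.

L_1/L_2 = (R_1/R_2)²(T_1/T_2)⁴ = (0.250)² × (2.50)⁴ = 2.441.
F_1/F_2 = (L_1/L_2)/(d_1/d_2)² = 2.441 / (0.262)² = 35.57.

35.6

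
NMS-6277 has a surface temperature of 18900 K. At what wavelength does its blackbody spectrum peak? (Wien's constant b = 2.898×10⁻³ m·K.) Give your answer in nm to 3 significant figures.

λ_max = b/T = 2.898×10⁻³ / 18900 = 1.53×10^-7 m = 153.3 nm.

153 nm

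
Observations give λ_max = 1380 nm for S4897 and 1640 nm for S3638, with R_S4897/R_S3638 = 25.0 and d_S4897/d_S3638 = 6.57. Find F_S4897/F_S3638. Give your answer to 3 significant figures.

Wien's law: T_S4897/T_S3638 = λ_S3638/λ_S4897 = 1640/1380 = 1.188.
L_S4897/L_S3638 = (R_S4897/R_S3638)²(T_S4897/T_S3638)⁴ = (25.0)²(1.188)⁴ = 1247.
F_S4897/F_S3638 = (L_S4897/L_S3638)/(d_S4897/d_S3638)² = 1247/(6.57)² = 28.88.

28.9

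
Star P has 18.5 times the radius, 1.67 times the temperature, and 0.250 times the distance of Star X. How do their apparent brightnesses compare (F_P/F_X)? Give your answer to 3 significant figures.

L_P/L_X = (R_P/R_X)²(T_P/T_X)⁴ = (18.5)² × (1.67)⁴ = 2662.
F_P/F_X = (L_P/L_X)/(d_P/d_X)² = 2662 / (0.250)² = 4.259×10^4.

4.26×10^4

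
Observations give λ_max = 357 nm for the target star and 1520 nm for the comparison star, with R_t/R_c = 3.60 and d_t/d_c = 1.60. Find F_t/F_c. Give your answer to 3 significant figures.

1.66×10^3

Wien's law: T_t/T_c = λ_c/λ_t = 1520/357 = 4.258.
L_t/L_c = (R_t/R_c)²(T_t/T_c)⁴ = (3.60)²(4.258)⁴ = 4259.
F_t/F_c = (L_t/L_c)/(d_t/d_c)² = 4259/(1.60)² = 1664.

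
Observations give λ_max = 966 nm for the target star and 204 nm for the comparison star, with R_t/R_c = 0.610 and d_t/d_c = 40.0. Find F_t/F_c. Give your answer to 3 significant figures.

4.63×10^-7

Wien's law: T_t/T_c = λ_c/λ_t = 204/966 = 0.2112.
L_t/L_c = (R_t/R_c)²(T_t/T_c)⁴ = (0.610)²(0.2112)⁴ = 7.401×10^-4.
F_t/F_c = (L_t/L_c)/(d_t/d_c)² = 7.401×10^-4/(40.0)² = 4.625×10^-7.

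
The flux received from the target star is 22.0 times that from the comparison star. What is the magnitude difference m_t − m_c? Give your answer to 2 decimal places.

m_t − m_c = −2.5 log₁₀(F_t/F_c) = −2.5 log₁₀(22.0) = −2.5 × (1.342) = -3.356.

-3.36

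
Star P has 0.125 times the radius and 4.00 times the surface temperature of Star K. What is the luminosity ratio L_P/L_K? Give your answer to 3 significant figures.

4.00

From the Stefan–Boltzmann law, L ∝ R²T⁴, so
L_P/L_K = (R_P/R_K)² (T_P/T_K)⁴ = (0.125)² × (4.00)⁴ = 0.01562 × 256.0 = 4.000.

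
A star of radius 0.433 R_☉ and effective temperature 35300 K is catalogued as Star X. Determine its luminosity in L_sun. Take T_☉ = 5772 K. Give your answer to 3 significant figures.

L/L_☉ = (R/R_☉)² (T/T_☉)⁴ = (0.433)² × (35300/5772)⁴
       = 0.1875 × (6.116)⁴ = 0.1875 × 1399 = 262.3.

262 L_sun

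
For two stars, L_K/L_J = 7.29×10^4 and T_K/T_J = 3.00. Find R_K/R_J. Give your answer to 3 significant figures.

L ∝ R²T⁴ gives R ∝ √L / T², so
R_K/R_J = √(7.29×10^4) / (3.00)² = 270.0 / 9.000 = 30.00.

30.0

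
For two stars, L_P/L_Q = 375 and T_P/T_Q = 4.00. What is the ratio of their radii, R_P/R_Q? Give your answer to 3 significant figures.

1.21

L ∝ R²T⁴ gives R ∝ √L / T², so
R_P/R_Q = √(375) / (4.00)² = 19.36 / 16.00 = 1.210.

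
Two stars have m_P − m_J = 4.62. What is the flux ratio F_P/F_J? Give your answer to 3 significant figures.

0.0142

F_P/F_J = 10^(−(m_P − m_J)/2.5) = 10^(-4.62/2.5) = 10^-1.848 = 0.01419.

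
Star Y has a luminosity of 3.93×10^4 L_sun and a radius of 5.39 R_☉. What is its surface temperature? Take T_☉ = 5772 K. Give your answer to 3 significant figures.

T/T_☉ = (L/L_☉)^(1/4) / (R/R_☉)^(1/2)
T = 5772 × (3.93×10^4)^(1/4) / √(5.39) = 5772 × 14.08 / 2.322 = 3.500×10^4 K.

3.50×10^4 K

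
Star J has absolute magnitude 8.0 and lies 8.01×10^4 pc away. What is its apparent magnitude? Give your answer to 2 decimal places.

m = M + 5 log₁₀(d/10 pc) = 8.0 + 5 log₁₀(8.01×10^4/10)
  = 8.0 + 5 × 3.904 = 8.0 + 19.52 = 27.52.

27.52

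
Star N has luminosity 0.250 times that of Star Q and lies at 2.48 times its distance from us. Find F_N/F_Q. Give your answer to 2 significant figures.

F = L/(4πd²), so F_N/F_Q = (L_N/L_Q) / (d_N/d_Q)²
= 0.250 / (2.48)² = 0.250 / 6.150 = 0.04065.

0.041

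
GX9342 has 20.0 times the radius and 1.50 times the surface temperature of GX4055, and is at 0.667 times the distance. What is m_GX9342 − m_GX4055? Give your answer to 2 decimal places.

-9.15

L_GX9342/L_GX4055 = (20.0)²(1.50)⁴ = 2025.
F_GX9342/F_GX4055 = (L_GX9342/L_GX4055)/(d_GX9342/d_GX4055)² = 2025/0.4449 = 4552.
m_GX9342 − m_GX4055 = −2.5 log₁₀(4552) = -9.15.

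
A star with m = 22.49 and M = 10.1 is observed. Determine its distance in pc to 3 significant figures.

3.01×10^3 pc

m − M = 5 log₁₀(d/10 pc)
22.49 − (10.1) = 12.39 = 5 log₁₀(d/10)
d = 10 × 10^(12.39/5) = 10 × 10^2.478 = 3006 pc.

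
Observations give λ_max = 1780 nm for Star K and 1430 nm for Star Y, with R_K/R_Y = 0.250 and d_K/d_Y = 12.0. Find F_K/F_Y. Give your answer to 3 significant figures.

1.81×10^-4

Wien's law: T_K/T_Y = λ_Y/λ_K = 1430/1780 = 0.8034.
L_K/L_Y = (R_K/R_Y)²(T_K/T_Y)⁴ = (0.250)²(0.8034)⁴ = 0.02603.
F_K/F_Y = (L_K/L_Y)/(d_K/d_Y)² = 0.02603/(12.0)² = 1.808×10^-4.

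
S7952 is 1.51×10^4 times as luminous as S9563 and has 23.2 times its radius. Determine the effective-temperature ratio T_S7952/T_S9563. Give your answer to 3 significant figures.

L ∝ R²T⁴ gives T ∝ (L/R²)^(1/4), so
T_S7952/T_S9563 = (1.51×10^4 / 23.2²)^(1/4) = (28.05)^(1/4) = 2.301.

2.30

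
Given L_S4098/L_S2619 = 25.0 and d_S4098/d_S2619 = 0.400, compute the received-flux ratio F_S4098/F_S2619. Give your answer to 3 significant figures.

156

F = L/(4πd²), so F_S4098/F_S2619 = (L_S4098/L_S2619) / (d_S4098/d_S2619)²
= 25.0 / (0.400)² = 25.0 / 0.1600 = 156.2.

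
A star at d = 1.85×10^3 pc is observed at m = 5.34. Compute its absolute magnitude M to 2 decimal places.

M = m − 5 log₁₀(d/10 pc) = 5.34 − 5 log₁₀(1.85×10^3/10)
  = 5.34 − 5 × 2.267 = 5.34 − 11.34 = -6.00.

-6.00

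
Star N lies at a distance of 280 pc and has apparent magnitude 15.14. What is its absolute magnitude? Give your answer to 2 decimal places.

7.90

M = m − 5 log₁₀(d/10 pc) = 15.14 − 5 log₁₀(280/10)
  = 15.14 − 5 × 1.447 = 15.14 − 7.24 = 7.90.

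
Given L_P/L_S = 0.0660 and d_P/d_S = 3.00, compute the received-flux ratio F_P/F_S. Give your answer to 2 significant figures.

F = L/(4πd²), so F_P/F_S = (L_P/L_S) / (d_P/d_S)²
= 0.0660 / (3.00)² = 0.0660 / 9.000 = 0.007333.

0.0073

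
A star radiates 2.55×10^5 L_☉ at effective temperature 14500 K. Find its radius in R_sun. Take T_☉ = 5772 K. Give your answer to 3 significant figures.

80.0 R_sun

R/R_☉ = √(L/L_☉) / (T/T_☉)² = √(2.55×10^5) / (2.512)²
       = 505.0 / 6.311 = 80.02.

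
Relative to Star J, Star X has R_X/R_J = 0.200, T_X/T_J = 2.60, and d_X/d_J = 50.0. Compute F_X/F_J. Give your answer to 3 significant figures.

L_X/L_J = (R_X/R_J)²(T_X/T_J)⁴ = (0.200)² × (2.60)⁴ = 1.828.
F_X/F_J = (L_X/L_J)/(d_X/d_J)² = 1.828 / (50.0)² = 7.312×10^-4.

7.31×10^-4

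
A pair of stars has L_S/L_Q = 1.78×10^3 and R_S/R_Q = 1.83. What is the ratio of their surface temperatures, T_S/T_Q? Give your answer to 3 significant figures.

4.80

L ∝ R²T⁴ gives T ∝ (L/R²)^(1/4), so
T_S/T_Q = (1.78×10^3 / 1.83²)^(1/4) = (531.5)^(1/4) = 4.802.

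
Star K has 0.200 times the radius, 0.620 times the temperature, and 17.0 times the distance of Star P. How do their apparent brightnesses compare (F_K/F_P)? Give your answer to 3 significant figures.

2.05×10^-5

L_K/L_P = (R_K/R_P)²(T_K/T_P)⁴ = (0.200)² × (0.620)⁴ = 0.005911.
F_K/F_P = (L_K/L_P)/(d_K/d_P)² = 0.005911 / (17.0)² = 2.045×10^-5.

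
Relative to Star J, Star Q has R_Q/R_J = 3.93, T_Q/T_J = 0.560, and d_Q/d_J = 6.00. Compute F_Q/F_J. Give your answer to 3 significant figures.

0.0422

L_Q/L_J = (R_Q/R_J)²(T_Q/T_J)⁴ = (3.93)² × (0.560)⁴ = 1.519.
F_Q/F_J = (L_Q/L_J)/(d_Q/d_J)² = 1.519 / (6.00)² = 0.04219.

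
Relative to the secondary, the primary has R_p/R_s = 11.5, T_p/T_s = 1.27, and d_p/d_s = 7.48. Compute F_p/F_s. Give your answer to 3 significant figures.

L_p/L_s = (R_p/R_s)²(T_p/T_s)⁴ = (11.5)² × (1.27)⁴ = 344.0.
F_p/F_s = (L_p/L_s)/(d_p/d_s)² = 344.0 / (7.48)² = 6.149.

6.15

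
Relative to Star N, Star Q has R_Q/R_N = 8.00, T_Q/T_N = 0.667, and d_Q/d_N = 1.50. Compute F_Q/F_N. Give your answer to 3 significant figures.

L_Q/L_N = (R_Q/R_N)²(T_Q/T_N)⁴ = (8.00)² × (0.667)⁴ = 12.67.
F_Q/F_N = (L_Q/L_N)/(d_Q/d_N)² = 12.67 / (1.50)² = 5.630.

5.63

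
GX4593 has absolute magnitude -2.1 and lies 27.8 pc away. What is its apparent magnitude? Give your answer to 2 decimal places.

0.12

m = M + 5 log₁₀(d/10 pc) = -2.1 + 5 log₁₀(27.8/10)
  = -2.1 + 5 × 0.444 = -2.1 + 2.22 = 0.12.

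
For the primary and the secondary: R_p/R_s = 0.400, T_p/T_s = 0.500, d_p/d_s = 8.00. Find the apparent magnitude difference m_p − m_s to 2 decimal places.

L_p/L_s = (0.400)²(0.500)⁴ = 0.01000.
F_p/F_s = (L_p/L_s)/(d_p/d_s)² = 0.01000/64.00 = 1.563×10^-4.
m_p − m_s = −2.5 log₁₀(1.563×10^-4) = 9.52.

9.52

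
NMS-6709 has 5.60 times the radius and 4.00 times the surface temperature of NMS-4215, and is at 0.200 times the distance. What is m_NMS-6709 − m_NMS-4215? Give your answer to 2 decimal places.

-13.26

L_NMS-6709/L_NMS-4215 = (5.60)²(4.00)⁴ = 8028.
F_NMS-6709/F_NMS-4215 = (L_NMS-6709/L_NMS-4215)/(d_NMS-6709/d_NMS-4215)² = 8028/0.04000 = 2.007×10^5.
m_NMS-6709 − m_NMS-4215 = −2.5 log₁₀(2.007×10^5) = -13.26.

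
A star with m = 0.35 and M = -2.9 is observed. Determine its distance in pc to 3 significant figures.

m − M = 5 log₁₀(d/10 pc)
0.35 − (-2.9) = 3.25 = 5 log₁₀(d/10)
d = 10 × 10^(3.25/5) = 10 × 10^0.650 = 44.67 pc.

44.7 pc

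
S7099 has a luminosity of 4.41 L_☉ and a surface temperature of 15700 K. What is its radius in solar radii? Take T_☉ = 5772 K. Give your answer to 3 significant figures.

0.284 solar radii

R/R_☉ = √(L/L_☉) / (T/T_☉)² = √(4.41) / (2.720)²
       = 2.100 / 7.399 = 0.2838.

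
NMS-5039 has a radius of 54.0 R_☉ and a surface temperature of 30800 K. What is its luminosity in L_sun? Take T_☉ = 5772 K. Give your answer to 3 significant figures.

2.36×10^6 L_sun

L/L_☉ = (R/R_☉)² (T/T_☉)⁴ = (54.0)² × (30800/5772)⁴
       = 2916 × (5.336)⁴ = 2916 × 810.8 = 2.364×10^6.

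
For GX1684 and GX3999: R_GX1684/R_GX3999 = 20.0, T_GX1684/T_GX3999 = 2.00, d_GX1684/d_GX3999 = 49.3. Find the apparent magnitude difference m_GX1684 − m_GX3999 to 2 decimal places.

L_GX1684/L_GX3999 = (20.0)²(2.00)⁴ = 6400.
F_GX1684/F_GX3999 = (L_GX1684/L_GX3999)/(d_GX1684/d_GX3999)² = 6400/2430 = 2.633.
m_GX1684 − m_GX3999 = −2.5 log₁₀(2.633) = -1.05.

-1.05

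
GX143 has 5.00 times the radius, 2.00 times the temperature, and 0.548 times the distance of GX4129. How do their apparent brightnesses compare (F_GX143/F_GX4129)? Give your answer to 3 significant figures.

1.33×10^3

L_GX143/L_GX4129 = (R_GX143/R_GX4129)²(T_GX143/T_GX4129)⁴ = (5.00)² × (2.00)⁴ = 400.0.
F_GX143/F_GX4129 = (L_GX143/L_GX4129)/(d_GX143/d_GX4129)² = 400.0 / (0.548)² = 1332.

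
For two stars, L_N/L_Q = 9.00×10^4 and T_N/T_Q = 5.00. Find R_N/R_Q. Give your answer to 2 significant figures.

12

L ∝ R²T⁴ gives R ∝ √L / T², so
R_N/R_Q = √(9.00×10^4) / (5.00)² = 300.0 / 25.00 = 12.00.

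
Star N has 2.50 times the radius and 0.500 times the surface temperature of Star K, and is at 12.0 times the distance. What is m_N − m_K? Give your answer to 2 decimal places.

L_N/L_K = (2.50)²(0.500)⁴ = 0.3906.
F_N/F_K = (L_N/L_K)/(d_N/d_K)² = 0.3906/144.0 = 0.002713.
m_N − m_K = −2.5 log₁₀(0.002713) = 6.42.

6.42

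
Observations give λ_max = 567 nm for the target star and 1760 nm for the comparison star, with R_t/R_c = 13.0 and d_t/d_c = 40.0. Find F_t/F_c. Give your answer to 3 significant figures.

9.81

Wien's law: T_t/T_c = λ_c/λ_t = 1760/567 = 3.104.
L_t/L_c = (R_t/R_c)²(T_t/T_c)⁴ = (13.0)²(3.104)⁴ = 1.569×10^4.
F_t/F_c = (L_t/L_c)/(d_t/d_c)² = 1.569×10^4/(40.0)² = 9.806.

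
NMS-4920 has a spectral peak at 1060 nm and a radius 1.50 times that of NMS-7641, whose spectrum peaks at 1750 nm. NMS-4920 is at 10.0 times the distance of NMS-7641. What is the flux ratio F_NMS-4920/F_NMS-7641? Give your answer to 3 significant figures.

0.167

Wien's law: T_NMS-4920/T_NMS-7641 = λ_NMS-7641/λ_NMS-4920 = 1750/1060 = 1.651.
L_NMS-4920/L_NMS-7641 = (R_NMS-4920/R_NMS-7641)²(T_NMS-4920/T_NMS-7641)⁴ = (1.50)²(1.651)⁴ = 16.72.
F_NMS-4920/F_NMS-7641 = (L_NMS-4920/L_NMS-7641)/(d_NMS-4920/d_NMS-7641)² = 16.72/(10.0)² = 0.1672.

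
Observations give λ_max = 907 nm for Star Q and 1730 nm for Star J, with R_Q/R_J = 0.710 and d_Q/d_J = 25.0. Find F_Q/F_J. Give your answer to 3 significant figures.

Wien's law: T_Q/T_J = λ_J/λ_Q = 1730/907 = 1.907.
L_Q/L_J = (R_Q/R_J)²(T_Q/T_J)⁴ = (0.710)²(1.907)⁴ = 6.672.
F_Q/F_J = (L_Q/L_J)/(d_Q/d_J)² = 6.672/(25.0)² = 0.01068.

0.0107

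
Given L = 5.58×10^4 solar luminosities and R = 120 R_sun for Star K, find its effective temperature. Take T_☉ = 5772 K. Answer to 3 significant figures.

T/T_☉ = (L/L_☉)^(1/4) / (R/R_☉)^(1/2)
T = 5772 × (5.58×10^4)^(1/4) / √(120) = 5772 × 15.37 / 10.95 = 8098 K.

8.10×10^3 K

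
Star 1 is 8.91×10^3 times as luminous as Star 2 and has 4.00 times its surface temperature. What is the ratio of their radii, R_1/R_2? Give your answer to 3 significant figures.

5.90

L ∝ R²T⁴ gives R ∝ √L / T², so
R_1/R_2 = √(8.91×10^3) / (4.00)² = 94.39 / 16.00 = 5.900.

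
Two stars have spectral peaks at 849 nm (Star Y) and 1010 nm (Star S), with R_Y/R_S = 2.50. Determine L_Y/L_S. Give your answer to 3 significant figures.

Wien's law gives T ∝ 1/λ_max, so T_Y/T_S = λ_S/λ_Y = 1010/849 = 1.190.
Then L ∝ R²T⁴ gives L_Y/L_S = (2.50)² × (1.190)⁴ = 6.250 × 2.003 = 12.52.

12.5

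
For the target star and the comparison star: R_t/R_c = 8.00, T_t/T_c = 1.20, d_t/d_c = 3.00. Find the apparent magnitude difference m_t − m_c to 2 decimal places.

-2.92

L_t/L_c = (8.00)²(1.20)⁴ = 132.7.
F_t/F_c = (L_t/L_c)/(d_t/d_c)² = 132.7/9.000 = 14.75.
m_t − m_c = −2.5 log₁₀(14.75) = -2.92.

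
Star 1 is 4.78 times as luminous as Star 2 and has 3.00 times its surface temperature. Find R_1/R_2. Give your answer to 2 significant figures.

L ∝ R²T⁴ gives R ∝ √L / T², so
R_1/R_2 = √(4.78) / (3.00)² = 2.186 / 9.000 = 0.2429.

0.24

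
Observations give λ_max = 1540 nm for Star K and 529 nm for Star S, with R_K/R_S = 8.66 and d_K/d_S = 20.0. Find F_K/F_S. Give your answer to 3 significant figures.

0.00261

Wien's law: T_K/T_S = λ_S/λ_K = 529/1540 = 0.3435.
L_K/L_S = (R_K/R_S)²(T_K/T_S)⁴ = (8.66)²(0.3435)⁴ = 1.044.
F_K/F_S = (L_K/L_S)/(d_K/d_S)² = 1.044/(20.0)² = 0.002610.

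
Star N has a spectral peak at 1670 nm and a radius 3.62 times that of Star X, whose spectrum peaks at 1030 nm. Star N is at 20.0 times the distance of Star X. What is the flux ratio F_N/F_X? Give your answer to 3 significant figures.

0.00474

Wien's law: T_N/T_X = λ_X/λ_N = 1030/1670 = 0.6168.
L_N/L_X = (R_N/R_X)²(T_N/T_X)⁴ = (3.62)²(0.6168)⁴ = 1.896.
F_N/F_X = (L_N/L_X)/(d_N/d_X)² = 1.896/(20.0)² = 0.004741.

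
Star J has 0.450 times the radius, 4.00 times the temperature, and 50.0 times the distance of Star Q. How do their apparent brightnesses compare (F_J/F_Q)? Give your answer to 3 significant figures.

0.0207

L_J/L_Q = (R_J/R_Q)²(T_J/T_Q)⁴ = (0.450)² × (4.00)⁴ = 51.84.
F_J/F_Q = (L_J/L_Q)/(d_J/d_Q)² = 51.84 / (50.0)² = 0.02074.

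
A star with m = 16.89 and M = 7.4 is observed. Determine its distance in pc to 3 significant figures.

791 pc

m − M = 5 log₁₀(d/10 pc)
16.89 − (7.4) = 9.49 = 5 log₁₀(d/10)
d = 10 × 10^(9.49/5) = 10 × 10^1.898 = 790.7 pc.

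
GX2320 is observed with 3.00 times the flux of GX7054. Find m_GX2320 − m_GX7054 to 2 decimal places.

m_GX2320 − m_GX7054 = −2.5 log₁₀(F_GX2320/F_GX7054) = −2.5 log₁₀(3.00) = −2.5 × (0.477) = -1.193.

-1.19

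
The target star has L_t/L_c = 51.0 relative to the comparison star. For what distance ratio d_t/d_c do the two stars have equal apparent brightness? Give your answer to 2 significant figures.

Equal flux requires L_t/d_t² = L_c/d_c², so d_t/d_c = √(L_t/L_c)
= √(51.0) = 7.141.

7.1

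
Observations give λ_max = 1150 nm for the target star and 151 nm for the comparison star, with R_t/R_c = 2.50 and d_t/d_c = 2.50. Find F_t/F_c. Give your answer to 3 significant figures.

Wien's law: T_t/T_c = λ_c/λ_t = 151/1150 = 0.1313.
L_t/L_c = (R_t/R_c)²(T_t/T_c)⁴ = (2.50)²(0.1313)⁴ = 0.001858.
F_t/F_c = (L_t/L_c)/(d_t/d_c)² = 0.001858/(2.50)² = 2.972×10^-4.

2.97×10^-4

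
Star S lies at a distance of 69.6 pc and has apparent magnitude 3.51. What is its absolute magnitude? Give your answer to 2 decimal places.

M = m − 5 log₁₀(d/10 pc) = 3.51 − 5 log₁₀(69.6/10)
  = 3.51 − 5 × 0.843 = 3.51 − 4.21 = -0.70.

-0.70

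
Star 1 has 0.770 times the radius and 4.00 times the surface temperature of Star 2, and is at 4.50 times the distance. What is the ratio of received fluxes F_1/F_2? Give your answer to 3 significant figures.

7.50

L_1/L_2 = (R_1/R_2)²(T_1/T_2)⁴ = (0.770)² × (4.00)⁴ = 151.8.
F_1/F_2 = (L_1/L_2)/(d_1/d_2)² = 151.8 / (4.50)² = 7.495.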